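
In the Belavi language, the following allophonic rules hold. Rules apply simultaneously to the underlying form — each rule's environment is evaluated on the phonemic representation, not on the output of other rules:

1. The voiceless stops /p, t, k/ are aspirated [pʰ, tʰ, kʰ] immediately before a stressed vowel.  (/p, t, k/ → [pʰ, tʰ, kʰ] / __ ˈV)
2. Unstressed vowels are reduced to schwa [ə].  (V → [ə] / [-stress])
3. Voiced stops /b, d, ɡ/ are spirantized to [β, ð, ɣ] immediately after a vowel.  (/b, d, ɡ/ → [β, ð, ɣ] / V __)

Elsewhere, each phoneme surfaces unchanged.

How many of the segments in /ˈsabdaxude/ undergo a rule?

5

Segments that undergo a rule: /b/ → [β] (rule 3); /a/ → [ə] (rule 2); /u/ → [ə] (rule 2); /d/ → [ð] (rule 3); /e/ → [ə] (rule 2).
All other segments surface unchanged.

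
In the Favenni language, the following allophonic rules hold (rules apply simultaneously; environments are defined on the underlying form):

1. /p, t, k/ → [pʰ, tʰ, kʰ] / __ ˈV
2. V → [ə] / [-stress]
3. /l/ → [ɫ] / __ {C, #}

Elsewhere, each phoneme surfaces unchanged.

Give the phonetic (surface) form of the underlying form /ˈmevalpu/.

/m/ stays [m].
/e/ (between /m/ and /v/) is in the target of rule 2 but the environment (in an unstressed syllable) is not met → [e].
/v/ — not in any rule's target class → [v].
/a/ (between /v/ and /l/) occurs in an unstressed syllable → [ə] by rule 2.
/l/ (between /a/ and /p/): word-finally or immediately before a consonant, so rule 3 applies → [ɫ].
/p/ (between /l/ and /u/) fails the environment for rule 1, so it stays [p].
Rule 2 applies to /u/ (word-final: in an unstressed syllable) → [ə].

[ˈmevəɫpə]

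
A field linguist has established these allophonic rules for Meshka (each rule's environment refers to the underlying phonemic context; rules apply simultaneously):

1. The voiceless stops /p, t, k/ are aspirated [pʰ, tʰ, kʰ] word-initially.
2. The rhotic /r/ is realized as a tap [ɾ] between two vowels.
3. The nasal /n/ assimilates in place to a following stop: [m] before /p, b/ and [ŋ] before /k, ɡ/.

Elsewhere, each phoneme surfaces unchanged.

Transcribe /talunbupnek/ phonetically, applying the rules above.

Rule 1 applies to /t/ (word-initial: word-initially) → [tʰ].
/a/ — not in any rule's target class → [a].
/l/ (between /a/ and /u/): no rule targets it → [l].
/u/ — not in any rule's target class → [u].
Rule 3 applies to /n/ (between /u/ and /b/: before a labial or velar stop) → [m].
/b/ (between /n/ and /u/) is unaffected → [b].
/u/ (between /b/ and /p/): no rule targets it → [u].
/p/ (between /u/ and /n/) is in the target of rule 1 but the environment (word-initially) is not met → [p].
/n/ (between /p/ and /e/) is in the target of rule 3 but the environment (before a labial or velar stop) is not met → [n].
/e/ stays [e].
/k/ — word-final; rule 1 does not apply here → [k].

[tʰalumbupnek]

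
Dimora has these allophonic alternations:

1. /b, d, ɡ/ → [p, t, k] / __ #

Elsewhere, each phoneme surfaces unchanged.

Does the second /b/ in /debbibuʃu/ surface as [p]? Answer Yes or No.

No

/b/ (between /b/ and /i/) fails the environment for rule 1, so it stays [b].
The actual realization is [b], not [p].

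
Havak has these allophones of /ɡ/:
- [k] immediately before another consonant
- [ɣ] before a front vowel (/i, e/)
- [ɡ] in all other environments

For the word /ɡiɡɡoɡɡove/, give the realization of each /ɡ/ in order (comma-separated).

Occurrence 1 (position 1): before a front vowel (/i, e/) → [ɣ].
Occurrence 2 (position 3): immediately before another consonant → [k].
Occurrence 3 (position 4): no conditioning environment matches → elsewhere allophone [ɡ].
Occurrence 4 (position 6): immediately before another consonant → [k].
Occurrence 5 (position 7): no conditioning environment matches → elsewhere allophone [ɡ].

[ɣ], [k], [ɡ], [k], [ɡ]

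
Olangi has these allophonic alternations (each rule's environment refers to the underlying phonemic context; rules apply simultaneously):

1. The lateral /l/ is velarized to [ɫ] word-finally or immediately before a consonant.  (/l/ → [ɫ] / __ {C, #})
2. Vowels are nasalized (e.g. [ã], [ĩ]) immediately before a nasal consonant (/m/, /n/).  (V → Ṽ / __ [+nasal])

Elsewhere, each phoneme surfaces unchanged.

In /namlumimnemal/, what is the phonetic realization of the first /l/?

/l/ (between /m/ and /u/) fails the environment for rule 1, so it stays [l].

[l]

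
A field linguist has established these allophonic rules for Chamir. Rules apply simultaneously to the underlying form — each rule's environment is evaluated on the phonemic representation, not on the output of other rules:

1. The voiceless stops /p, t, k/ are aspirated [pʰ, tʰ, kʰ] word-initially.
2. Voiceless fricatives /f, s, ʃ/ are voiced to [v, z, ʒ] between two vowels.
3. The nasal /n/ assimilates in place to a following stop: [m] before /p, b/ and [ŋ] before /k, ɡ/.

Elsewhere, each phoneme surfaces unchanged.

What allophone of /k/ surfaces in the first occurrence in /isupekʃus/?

/k/ (between /e/ and /ʃ/) fails the environment for rule 1, so it stays [k].

[k]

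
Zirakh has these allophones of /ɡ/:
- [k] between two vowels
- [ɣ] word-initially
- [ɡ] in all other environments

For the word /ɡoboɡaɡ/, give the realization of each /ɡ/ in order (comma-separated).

[ɣ], [k], [ɡ]

Occurrence 1 (position 1): word-initially → [ɣ].
Occurrence 2 (position 5): between two vowels → [k].
Occurrence 3 (position 7): no conditioning environment matches → elsewhere allophone [ɡ].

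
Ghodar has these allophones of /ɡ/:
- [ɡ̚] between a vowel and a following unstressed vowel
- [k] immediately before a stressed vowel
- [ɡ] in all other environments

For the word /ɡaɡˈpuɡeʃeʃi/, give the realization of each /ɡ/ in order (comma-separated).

Occurrence 1 (position 1): no conditioning environment matches → elsewhere allophone [ɡ].
Occurrence 2 (position 3): no conditioning environment matches → elsewhere allophone [ɡ].
Occurrence 3 (position 6): between a vowel and a following unstressed vowel → [ɡ̚].

[ɡ], [ɡ], [ɡ̚]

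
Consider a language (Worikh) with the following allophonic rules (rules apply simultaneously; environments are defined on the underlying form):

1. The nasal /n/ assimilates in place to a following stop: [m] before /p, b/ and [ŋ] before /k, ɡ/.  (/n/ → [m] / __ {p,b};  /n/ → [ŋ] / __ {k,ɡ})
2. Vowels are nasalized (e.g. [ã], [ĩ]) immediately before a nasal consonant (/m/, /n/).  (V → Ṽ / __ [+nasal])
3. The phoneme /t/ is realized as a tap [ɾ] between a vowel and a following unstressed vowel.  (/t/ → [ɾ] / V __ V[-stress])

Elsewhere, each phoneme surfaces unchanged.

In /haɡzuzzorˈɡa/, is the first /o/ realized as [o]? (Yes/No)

Yes

/o/ — between /z/ and /r/; rule 2 does not apply here → [o].
The actual realization is [o], which matches [o].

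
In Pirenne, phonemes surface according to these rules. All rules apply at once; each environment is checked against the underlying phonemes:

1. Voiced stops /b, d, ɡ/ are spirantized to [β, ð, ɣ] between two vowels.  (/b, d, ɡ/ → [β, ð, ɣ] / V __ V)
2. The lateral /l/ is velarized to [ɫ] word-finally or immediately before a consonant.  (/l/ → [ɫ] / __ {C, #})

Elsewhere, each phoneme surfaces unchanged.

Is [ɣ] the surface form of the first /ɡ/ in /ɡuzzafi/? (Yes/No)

No

/ɡ/ — word-initial; rule 1 does not apply here → [ɡ].
The actual realization is [ɡ], not [ɣ].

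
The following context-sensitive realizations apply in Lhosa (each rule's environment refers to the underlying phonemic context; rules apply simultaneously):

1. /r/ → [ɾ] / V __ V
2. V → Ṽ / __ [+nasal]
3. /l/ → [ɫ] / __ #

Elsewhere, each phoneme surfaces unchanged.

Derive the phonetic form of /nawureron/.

/n/ — not in any rule's target class → [n].
/a/ — between /n/ and /w/; rule 2 does not apply here → [a].
/w/ stays [w].
/u/ (between /w/ and /r/): rule 2 targets it, but not before a nasal consonant → unchanged [u].
/r/ — between /u/ and /e/, between two vowels — surfaces as [ɾ] (rule 1).
/e/ (between /r/ and /r/): rule 2 targets it, but not before a nasal consonant → unchanged [e].
Rule 1 applies to /r/ (between /e/ and /o/: between two vowels) → [ɾ].
/o/ (between /r/ and /n/): before a nasal consonant, so rule 2 applies → [õ].
/n/ stays [n].

[nawuɾeɾõn]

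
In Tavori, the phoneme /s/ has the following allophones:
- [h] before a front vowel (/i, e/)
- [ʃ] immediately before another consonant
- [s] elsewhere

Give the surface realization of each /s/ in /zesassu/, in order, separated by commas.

[s], [ʃ], [s]

Occurrence 1 (position 3): no conditioning environment matches → elsewhere allophone [s].
Occurrence 2 (position 5): immediately before another consonant → [ʃ].
Occurrence 3 (position 6): no conditioning environment matches → elsewhere allophone [s].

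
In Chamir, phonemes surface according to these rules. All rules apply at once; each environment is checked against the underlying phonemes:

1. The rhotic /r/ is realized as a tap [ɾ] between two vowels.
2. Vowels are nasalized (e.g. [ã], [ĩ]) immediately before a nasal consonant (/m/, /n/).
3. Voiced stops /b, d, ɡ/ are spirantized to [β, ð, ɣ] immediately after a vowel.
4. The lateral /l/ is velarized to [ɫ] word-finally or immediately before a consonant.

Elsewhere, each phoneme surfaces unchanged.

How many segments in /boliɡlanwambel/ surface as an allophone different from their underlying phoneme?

Segments that undergo a rule: /ɡ/ → [ɣ] (rule 3); /a/ → [ã] (rule 2); /a/ → [ã] (rule 2); /l/ → [ɫ] (rule 4).
All other segments surface unchanged.

4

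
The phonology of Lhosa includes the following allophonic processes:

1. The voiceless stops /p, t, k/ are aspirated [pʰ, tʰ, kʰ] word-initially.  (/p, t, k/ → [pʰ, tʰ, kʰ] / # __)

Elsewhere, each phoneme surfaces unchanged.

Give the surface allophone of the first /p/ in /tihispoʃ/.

[p]

/p/ (between /s/ and /o/): rule 1 targets it, but not word-initially → unchanged [p].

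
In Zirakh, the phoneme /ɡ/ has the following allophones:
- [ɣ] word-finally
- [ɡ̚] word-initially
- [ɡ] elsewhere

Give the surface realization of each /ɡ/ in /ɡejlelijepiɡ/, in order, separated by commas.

Occurrence 1 (position 1): word-initially → [ɡ̚].
Occurrence 2 (position 12): word-finally → [ɣ].

[ɡ̚], [ɣ]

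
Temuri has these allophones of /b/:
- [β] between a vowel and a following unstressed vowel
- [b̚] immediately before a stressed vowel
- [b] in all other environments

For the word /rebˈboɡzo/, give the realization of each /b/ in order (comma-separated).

[b], [b̚]

Occurrence 1 (position 3): no conditioning environment matches → elsewhere allophone [b].
Occurrence 2 (position 4): immediately before a stressed vowel → [b̚].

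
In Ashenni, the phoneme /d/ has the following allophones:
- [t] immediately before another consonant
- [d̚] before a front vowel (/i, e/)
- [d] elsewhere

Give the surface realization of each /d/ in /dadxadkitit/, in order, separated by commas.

[d], [t], [t]

Occurrence 1 (position 1): no conditioning environment matches → elsewhere allophone [d].
Occurrence 2 (position 3): immediately before another consonant → [t].
Occurrence 3 (position 6): immediately before another consonant → [t].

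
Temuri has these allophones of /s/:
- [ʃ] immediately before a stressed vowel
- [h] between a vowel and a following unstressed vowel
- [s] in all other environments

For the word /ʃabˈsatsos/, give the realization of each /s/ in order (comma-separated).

Occurrence 1 (position 4): immediately before a stressed vowel → [ʃ].
Occurrence 2 (position 7): no conditioning environment matches → elsewhere allophone [s].
Occurrence 3 (position 9): no conditioning environment matches → elsewhere allophone [s].

[ʃ], [s], [s]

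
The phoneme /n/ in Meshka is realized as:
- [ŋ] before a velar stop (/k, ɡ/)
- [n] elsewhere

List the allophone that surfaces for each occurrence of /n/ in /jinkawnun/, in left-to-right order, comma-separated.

Occurrence 1 (position 3): before a velar stop → [ŋ].
Occurrence 2 (position 7): no conditioning environment matches → elsewhere allophone [n].
Occurrence 3 (position 9): no conditioning environment matches → elsewhere allophone [n].

[ŋ], [n], [n]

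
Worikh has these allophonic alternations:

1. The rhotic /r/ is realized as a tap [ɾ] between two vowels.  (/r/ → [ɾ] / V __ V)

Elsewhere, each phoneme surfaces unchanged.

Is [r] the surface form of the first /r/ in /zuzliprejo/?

Yes

/r/ (between /p/ and /e/): rule 1 targets it, but not between two vowels → unchanged [r].
The actual realization is [r], which matches [r].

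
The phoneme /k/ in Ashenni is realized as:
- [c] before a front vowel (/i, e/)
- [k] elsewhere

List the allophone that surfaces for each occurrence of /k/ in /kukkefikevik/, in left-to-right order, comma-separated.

Occurrence 1 (position 1): no conditioning environment matches → elsewhere allophone [k].
Occurrence 2 (position 3): no conditioning environment matches → elsewhere allophone [k].
Occurrence 3 (position 4): before a front vowel → [c].
Occurrence 4 (position 8): before a front vowel → [c].
Occurrence 5 (position 12): no conditioning environment matches → elsewhere allophone [k].

[k], [k], [c], [c], [k]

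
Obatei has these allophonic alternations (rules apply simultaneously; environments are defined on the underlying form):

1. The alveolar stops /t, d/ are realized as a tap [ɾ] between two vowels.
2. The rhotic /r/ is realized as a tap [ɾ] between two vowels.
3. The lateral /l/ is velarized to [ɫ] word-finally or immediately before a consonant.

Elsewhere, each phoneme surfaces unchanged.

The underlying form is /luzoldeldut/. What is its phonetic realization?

/l/ (word-initial) is in the target of rule 3 but the environment (word-finally or immediately before a consonant) is not met → [l].
Rule 3 applies to /l/ (between /o/ and /d/: word-finally or immediately before a consonant) → [ɫ].
/d/ (between /l/ and /e/) is in the target of rule 1 but the environment (between two vowels) is not met → [d].
/l/ meets the environment for rule 3 (word-finally or immediately before a consonant) → [ɫ].
/d/ (between /l/ and /u/): rule 1 targets it, but not between two vowels → unchanged [d].
/t/ (word-final) fails the environment for rule 1, so it stays [t].

[luzoɫdeɫdut]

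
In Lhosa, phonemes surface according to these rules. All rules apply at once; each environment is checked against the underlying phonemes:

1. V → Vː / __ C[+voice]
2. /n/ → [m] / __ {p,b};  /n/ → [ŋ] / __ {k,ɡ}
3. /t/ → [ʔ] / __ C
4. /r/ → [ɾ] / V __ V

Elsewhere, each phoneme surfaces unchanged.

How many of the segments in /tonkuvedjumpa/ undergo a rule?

Segments that undergo a rule: /o/ → [oː] (rule 1); /n/ → [ŋ] (rule 2); /u/ → [uː] (rule 1); /e/ → [eː] (rule 1); /u/ → [uː] (rule 1).
All other segments surface unchanged.

5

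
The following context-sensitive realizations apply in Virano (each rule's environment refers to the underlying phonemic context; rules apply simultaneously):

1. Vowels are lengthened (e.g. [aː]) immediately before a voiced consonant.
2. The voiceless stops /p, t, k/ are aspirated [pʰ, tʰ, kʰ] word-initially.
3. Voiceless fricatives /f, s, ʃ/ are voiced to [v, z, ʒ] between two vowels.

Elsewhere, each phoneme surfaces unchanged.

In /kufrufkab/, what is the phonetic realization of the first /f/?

[f]

/f/ — between /u/ and /r/; rule 3 does not apply here → [f].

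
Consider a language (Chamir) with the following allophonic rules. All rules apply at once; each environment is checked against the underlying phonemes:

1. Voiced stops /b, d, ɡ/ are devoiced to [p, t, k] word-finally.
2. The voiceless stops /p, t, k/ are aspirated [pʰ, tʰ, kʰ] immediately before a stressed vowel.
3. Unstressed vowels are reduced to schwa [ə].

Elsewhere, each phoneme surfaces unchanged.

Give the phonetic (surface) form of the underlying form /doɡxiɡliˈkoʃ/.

/d/ (word-initial): rule 1 targets it, but not word-finally → unchanged [d].
/o/ meets the environment for rule 3 (in an unstressed syllable) → [ə].
/ɡ/ (between /o/ and /x/) fails the environment for rule 1, so it stays [ɡ].
/x/ (between /ɡ/ and /i/): no rule targets it → [x].
Rule 3 applies to /i/ (between /x/ and /ɡ/: in an unstressed syllable) → [ə].
/ɡ/ (between /i/ and /l/): rule 1 targets it, but not word-finally → unchanged [ɡ].
/l/ — not in any rule's target class → [l].
/i/ — between /l/ and /k/, in an unstressed syllable — surfaces as [ə] (rule 3).
/k/ (between /i/ and /o/): immediately before a stressed vowel, so rule 2 applies → [kʰ].
/o/ (between /k/ and /ʃ/) fails the environment for rule 3, so it stays [o].
/ʃ/ stays [ʃ].

[dəɡxəɡləˈkʰoʃ]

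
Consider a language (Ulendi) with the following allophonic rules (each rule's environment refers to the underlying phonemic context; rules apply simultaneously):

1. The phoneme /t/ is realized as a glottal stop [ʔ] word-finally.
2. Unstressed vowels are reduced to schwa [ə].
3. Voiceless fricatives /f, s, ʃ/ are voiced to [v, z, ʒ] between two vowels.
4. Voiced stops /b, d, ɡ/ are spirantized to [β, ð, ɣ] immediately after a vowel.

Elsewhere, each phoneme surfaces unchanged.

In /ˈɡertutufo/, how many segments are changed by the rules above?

4

Segments that undergo a rule: /u/ → [ə] (rule 2); /u/ → [ə] (rule 2); /f/ → [v] (rule 3); /o/ → [ə] (rule 2).
All other segments surface unchanged.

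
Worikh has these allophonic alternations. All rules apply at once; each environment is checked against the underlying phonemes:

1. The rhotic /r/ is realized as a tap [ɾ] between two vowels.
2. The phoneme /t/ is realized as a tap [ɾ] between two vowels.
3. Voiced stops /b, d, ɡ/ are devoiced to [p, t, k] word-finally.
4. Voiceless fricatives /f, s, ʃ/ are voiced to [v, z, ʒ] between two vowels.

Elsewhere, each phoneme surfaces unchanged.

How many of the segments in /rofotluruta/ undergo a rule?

3

Segments that undergo a rule: /f/ → [v] (rule 4); /r/ → [ɾ] (rule 1); /t/ → [ɾ] (rule 2).
All other segments surface unchanged.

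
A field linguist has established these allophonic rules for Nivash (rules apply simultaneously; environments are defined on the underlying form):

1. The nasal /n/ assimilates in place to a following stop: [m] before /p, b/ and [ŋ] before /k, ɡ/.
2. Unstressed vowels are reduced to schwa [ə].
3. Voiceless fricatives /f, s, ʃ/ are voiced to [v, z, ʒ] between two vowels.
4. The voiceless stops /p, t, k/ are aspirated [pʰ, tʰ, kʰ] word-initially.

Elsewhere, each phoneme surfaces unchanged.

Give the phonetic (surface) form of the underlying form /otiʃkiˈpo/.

/o/ — word-initial, in an unstressed syllable — surfaces as [ə] (rule 2).
/t/ (between /o/ and /i/) is in the target of rule 4 but the environment (word-initially) is not met → [t].
/i/ — between /t/ and /ʃ/, in an unstressed syllable — surfaces as [ə] (rule 2).
/ʃ/ (between /i/ and /k/) is in the target of rule 3 but the environment (between two vowels) is not met → [ʃ].
/k/ (between /ʃ/ and /i/) fails the environment for rule 4, so it stays [k].
/i/ (between /k/ and /p/): in an unstressed syllable, so rule 2 applies → [ə].
/p/ (between /i/ and /o/): rule 4 targets it, but not word-initially → unchanged [p].
/o/ (word-final) is in the target of rule 2 but the environment (in an unstressed syllable) is not met → [o].

[ətəʃkəˈpo]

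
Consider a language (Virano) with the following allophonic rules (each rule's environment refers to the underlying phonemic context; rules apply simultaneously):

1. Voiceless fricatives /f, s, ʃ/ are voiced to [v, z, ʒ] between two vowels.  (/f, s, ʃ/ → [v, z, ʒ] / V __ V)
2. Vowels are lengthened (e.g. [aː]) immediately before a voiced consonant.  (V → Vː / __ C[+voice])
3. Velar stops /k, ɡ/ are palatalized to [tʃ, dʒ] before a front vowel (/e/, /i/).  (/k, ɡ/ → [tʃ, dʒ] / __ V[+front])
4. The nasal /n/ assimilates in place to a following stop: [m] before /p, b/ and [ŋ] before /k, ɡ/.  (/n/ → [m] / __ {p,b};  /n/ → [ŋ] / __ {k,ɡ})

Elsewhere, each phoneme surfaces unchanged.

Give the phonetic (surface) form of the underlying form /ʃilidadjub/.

/ʃ/ — word-initial; rule 1 does not apply here → [ʃ].
/i/ (between /ʃ/ and /l/) occurs before a voiced consonant → [iː] by rule 2.
/l/ (between /i/ and /i/): no rule targets it → [l].
/i/ meets the environment for rule 2 (before a voiced consonant) → [iː].
/d/ (between /i/ and /a/): no rule targets it → [d].
/a/ meets the environment for rule 2 (before a voiced consonant) → [aː].
/d/ (between /a/ and /j/) is unaffected → [d].
/j/ stays [j].
/u/ — between /j/ and /b/, before a voiced consonant — surfaces as [uː] (rule 2).
/b/ (word-final): no rule targets it → [b].

[ʃiːliːdaːdjuːb]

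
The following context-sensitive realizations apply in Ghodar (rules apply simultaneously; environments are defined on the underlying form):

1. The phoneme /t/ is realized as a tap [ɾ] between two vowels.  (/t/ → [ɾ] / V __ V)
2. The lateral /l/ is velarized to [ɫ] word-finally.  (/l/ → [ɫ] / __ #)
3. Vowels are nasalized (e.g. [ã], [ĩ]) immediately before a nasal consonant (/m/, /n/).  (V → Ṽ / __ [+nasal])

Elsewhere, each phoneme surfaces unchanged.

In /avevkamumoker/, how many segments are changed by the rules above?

Segments that undergo a rule: /a/ → [ã] (rule 3); /u/ → [ũ] (rule 3).
All other segments surface unchanged.

2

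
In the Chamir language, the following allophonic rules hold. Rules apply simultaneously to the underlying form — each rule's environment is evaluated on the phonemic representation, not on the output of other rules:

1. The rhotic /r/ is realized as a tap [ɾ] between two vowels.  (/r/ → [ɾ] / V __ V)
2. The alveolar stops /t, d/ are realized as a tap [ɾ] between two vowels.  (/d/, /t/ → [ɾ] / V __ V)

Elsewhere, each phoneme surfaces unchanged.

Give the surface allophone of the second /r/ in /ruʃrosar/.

[r]

/r/ — between /ʃ/ and /o/; rule 1 does not apply here → [r].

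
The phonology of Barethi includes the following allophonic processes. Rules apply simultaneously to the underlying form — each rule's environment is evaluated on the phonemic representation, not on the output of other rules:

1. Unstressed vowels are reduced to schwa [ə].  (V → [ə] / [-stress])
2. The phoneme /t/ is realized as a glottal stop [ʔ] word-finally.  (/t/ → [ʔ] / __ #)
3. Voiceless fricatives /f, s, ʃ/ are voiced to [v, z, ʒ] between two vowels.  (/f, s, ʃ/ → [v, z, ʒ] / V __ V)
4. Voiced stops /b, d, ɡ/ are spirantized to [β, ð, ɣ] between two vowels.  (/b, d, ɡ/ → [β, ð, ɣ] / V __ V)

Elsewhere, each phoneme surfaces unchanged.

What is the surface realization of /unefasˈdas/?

[ənəvəsˈdas]

Rule 1 applies to /u/ (word-initial: in an unstressed syllable) → [ə].
/n/ stays [n].
/e/ (between /n/ and /f/): in an unstressed syllable, so rule 1 applies → [ə].
/f/ (between /e/ and /a/) occurs between two vowels → [v] by rule 3.
Rule 1 applies to /a/ (between /f/ and /s/: in an unstressed syllable) → [ə].
/s/ (between /a/ and /d/) fails the environment for rule 3, so it stays [s].
/d/ — between /s/ and /a/; rule 4 does not apply here → [d].
/a/ — between /d/ and /s/; rule 1 does not apply here → [a].
/s/ (word-final) is in the target of rule 3 but the environment (between two vowels) is not met → [s].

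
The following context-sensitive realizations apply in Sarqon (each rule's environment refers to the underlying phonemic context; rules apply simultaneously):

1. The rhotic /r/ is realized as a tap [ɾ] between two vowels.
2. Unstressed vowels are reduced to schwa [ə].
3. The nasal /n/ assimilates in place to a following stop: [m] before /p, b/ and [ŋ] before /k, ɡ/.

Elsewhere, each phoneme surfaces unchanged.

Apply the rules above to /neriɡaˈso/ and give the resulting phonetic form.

/n/ (word-initial) is in the target of rule 3 but the environment (before a labial or velar stop) is not met → [n].
/e/ (between /n/ and /r/): in an unstressed syllable, so rule 2 applies → [ə].
Rule 1 applies to /r/ (between /e/ and /i/: between two vowels) → [ɾ].
Rule 2 applies to /i/ (between /r/ and /ɡ/: in an unstressed syllable) → [ə].
/ɡ/ stays [ɡ].
Rule 2 applies to /a/ (between /ɡ/ and /s/: in an unstressed syllable) → [ə].
/s/ stays [s].
/o/ — word-final; rule 2 does not apply here → [o].

[nəɾəɡəˈso]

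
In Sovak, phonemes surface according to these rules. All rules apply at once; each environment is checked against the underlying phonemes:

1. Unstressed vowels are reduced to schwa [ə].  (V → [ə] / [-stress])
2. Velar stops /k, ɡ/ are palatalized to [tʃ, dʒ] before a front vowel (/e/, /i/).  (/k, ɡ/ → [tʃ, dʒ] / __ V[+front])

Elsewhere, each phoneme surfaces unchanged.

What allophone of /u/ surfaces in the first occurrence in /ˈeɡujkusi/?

/u/ meets the environment for rule 1 (in an unstressed syllable) → [ə].

[ə]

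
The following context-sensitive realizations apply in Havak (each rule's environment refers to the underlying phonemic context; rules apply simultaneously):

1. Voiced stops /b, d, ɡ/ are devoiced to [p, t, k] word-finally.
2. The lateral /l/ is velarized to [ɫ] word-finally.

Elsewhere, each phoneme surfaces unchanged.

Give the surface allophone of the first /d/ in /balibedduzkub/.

/d/ (between /e/ and /d/) is in the target of rule 1 but the environment (word-finally) is not met → [d].

[d]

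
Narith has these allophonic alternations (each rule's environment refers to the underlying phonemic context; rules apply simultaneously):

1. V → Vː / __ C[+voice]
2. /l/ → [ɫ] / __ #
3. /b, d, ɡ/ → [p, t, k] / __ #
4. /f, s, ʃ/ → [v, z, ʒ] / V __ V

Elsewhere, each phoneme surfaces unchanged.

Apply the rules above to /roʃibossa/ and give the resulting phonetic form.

[roʒiːbossa]

/o/ (between /r/ and /ʃ/) is in the target of rule 1 but the environment (before a voiced consonant) is not met → [o].
/ʃ/ meets the environment for rule 4 (between two vowels) → [ʒ].
/i/ (between /ʃ/ and /b/): before a voiced consonant, so rule 1 applies → [iː].
/b/ (between /i/ and /o/): rule 3 targets it, but not word-finally → unchanged [b].
/o/ — between /b/ and /s/; rule 1 does not apply here → [o].
/s/ (between /o/ and /s/): rule 4 targets it, but not between two vowels → unchanged [s].
/s/ (between /s/ and /a/) fails the environment for rule 4, so it stays [s].
/a/ (word-final) is in the target of rule 1 but the environment (before a voiced consonant) is not met → [a].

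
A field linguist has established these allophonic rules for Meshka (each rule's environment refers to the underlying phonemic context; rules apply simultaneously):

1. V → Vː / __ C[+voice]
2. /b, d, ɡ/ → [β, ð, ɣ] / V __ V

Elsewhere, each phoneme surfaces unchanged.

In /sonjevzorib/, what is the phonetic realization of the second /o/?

/o/ (between /z/ and /r/): before a voiced consonant, so rule 1 applies → [oː].

[oː]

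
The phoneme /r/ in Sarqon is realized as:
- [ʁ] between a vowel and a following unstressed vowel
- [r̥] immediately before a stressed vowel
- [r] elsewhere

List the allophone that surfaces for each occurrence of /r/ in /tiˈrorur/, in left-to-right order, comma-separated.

Occurrence 1 (position 3): immediately before a stressed vowel → [r̥].
Occurrence 2 (position 5): between a vowel and a following unstressed vowel → [ʁ].
Occurrence 3 (position 7): no conditioning environment matches → elsewhere allophone [r].

[r̥], [ʁ], [r]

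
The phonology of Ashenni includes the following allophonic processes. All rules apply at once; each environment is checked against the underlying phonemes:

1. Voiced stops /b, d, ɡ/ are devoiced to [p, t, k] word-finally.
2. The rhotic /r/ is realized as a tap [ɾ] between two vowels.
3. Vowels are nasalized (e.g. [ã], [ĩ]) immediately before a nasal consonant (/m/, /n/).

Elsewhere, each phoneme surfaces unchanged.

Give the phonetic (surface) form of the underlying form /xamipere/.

/x/ (word-initial) is unaffected → [x].
/a/ (between /x/ and /m/) occurs before a nasal consonant → [ã] by rule 3.
/m/ stays [m].
/i/ (between /m/ and /p/) fails the environment for rule 3, so it stays [i].
/p/ — not in any rule's target class → [p].
/e/ (between /p/ and /r/): rule 3 targets it, but not before a nasal consonant → unchanged [e].
Rule 2 applies to /r/ (between /e/ and /e/: between two vowels) → [ɾ].
/e/ (word-final) fails the environment for rule 3, so it stays [e].

[xãmipeɾe]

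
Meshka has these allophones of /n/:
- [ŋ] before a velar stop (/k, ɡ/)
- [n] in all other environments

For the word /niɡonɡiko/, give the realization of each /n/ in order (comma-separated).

[n], [ŋ]

Occurrence 1 (position 1): no conditioning environment matches → elsewhere allophone [n].
Occurrence 2 (position 5): before a velar stop → [ŋ].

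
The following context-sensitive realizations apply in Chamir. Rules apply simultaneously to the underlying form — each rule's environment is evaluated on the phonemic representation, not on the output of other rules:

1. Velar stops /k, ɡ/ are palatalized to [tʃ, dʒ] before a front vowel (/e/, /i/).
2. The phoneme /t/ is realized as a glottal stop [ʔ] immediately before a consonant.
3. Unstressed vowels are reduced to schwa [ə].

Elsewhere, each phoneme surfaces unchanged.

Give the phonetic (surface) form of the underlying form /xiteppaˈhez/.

[xətəppəˈhez]

/i/ (between /x/ and /t/): in an unstressed syllable, so rule 3 applies → [ə].
/t/ — between /i/ and /e/; rule 2 does not apply here → [t].
/e/ — between /t/ and /p/, in an unstressed syllable — surfaces as [ə] (rule 3).
/a/ (between /p/ and /h/) occurs in an unstressed syllable → [ə] by rule 3.
/e/ (between /h/ and /z/): rule 3 targets it, but not in an unstressed syllable → unchanged [e].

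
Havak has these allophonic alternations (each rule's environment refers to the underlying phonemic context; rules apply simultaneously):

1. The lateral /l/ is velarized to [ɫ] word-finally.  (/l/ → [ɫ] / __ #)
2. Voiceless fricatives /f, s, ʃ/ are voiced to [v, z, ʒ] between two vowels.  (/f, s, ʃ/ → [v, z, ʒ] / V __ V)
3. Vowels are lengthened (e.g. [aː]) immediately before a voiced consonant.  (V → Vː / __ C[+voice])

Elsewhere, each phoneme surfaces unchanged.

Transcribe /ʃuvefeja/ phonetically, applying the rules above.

/ʃ/ (word-initial) fails the environment for rule 2, so it stays [ʃ].
/u/ (between /ʃ/ and /v/) occurs before a voiced consonant → [uː] by rule 3.
/v/ (between /u/ and /e/) is unaffected → [v].
/e/ (between /v/ and /f/): rule 3 targets it, but not before a voiced consonant → unchanged [e].
/f/ meets the environment for rule 2 (between two vowels) → [v].
/e/ meets the environment for rule 3 (before a voiced consonant) → [eː].
/j/ stays [j].
/a/ (word-final): rule 3 targets it, but not before a voiced consonant → unchanged [a].

[ʃuːveveːja]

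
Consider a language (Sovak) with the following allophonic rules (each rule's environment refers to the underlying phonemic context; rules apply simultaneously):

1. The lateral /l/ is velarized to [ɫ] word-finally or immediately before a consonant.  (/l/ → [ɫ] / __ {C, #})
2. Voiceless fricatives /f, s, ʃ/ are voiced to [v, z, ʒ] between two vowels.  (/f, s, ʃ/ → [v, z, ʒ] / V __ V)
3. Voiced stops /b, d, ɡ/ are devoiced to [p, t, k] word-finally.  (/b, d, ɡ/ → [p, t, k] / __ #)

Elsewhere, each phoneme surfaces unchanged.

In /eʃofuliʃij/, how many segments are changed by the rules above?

3

Segments that undergo a rule: /ʃ/ → [ʒ] (rule 2); /f/ → [v] (rule 2); /ʃ/ → [ʒ] (rule 2).
All other segments surface unchanged.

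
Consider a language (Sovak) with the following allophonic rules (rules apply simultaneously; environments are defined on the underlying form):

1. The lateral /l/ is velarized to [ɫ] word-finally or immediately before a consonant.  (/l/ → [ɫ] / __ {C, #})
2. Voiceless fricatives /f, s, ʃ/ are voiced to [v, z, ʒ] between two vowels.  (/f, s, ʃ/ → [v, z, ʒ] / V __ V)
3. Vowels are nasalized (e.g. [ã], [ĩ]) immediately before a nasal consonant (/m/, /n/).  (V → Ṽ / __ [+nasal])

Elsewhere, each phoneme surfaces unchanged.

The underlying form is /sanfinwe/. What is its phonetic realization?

[sãnfĩnwe]

/s/ (word-initial) is in the target of rule 2 but the environment (between two vowels) is not met → [s].
/a/ (between /s/ and /n/): before a nasal consonant, so rule 3 applies → [ã].
/n/ stays [n].
/f/ (between /n/ and /i/): rule 2 targets it, but not between two vowels → unchanged [f].
/i/ meets the environment for rule 3 (before a nasal consonant) → [ĩ].
/n/ stays [n].
/w/ — not in any rule's target class → [w].
/e/ (word-final): rule 3 targets it, but not before a nasal consonant → unchanged [e].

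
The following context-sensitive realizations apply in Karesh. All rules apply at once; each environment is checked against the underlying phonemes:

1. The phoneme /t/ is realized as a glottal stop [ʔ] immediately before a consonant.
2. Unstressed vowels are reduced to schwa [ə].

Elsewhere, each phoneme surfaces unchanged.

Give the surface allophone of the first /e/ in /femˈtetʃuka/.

/e/ (between /f/ and /m/): in an unstressed syllable, so rule 2 applies → [ə].

[ə]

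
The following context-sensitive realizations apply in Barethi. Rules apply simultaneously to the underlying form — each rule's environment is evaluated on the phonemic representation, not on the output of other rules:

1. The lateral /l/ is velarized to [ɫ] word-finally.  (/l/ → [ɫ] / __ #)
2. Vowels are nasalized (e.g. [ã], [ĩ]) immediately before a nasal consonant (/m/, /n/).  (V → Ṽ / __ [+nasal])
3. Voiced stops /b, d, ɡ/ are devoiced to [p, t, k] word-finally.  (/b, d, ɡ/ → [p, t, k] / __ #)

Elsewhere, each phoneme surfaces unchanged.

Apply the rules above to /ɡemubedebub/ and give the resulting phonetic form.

/ɡ/ (word-initial): rule 3 targets it, but not word-finally → unchanged [ɡ].
/e/ meets the environment for rule 2 (before a nasal consonant) → [ẽ].
/m/ (between /e/ and /u/): no rule targets it → [m].
/u/ (between /m/ and /b/): rule 2 targets it, but not before a nasal consonant → unchanged [u].
/b/ (between /u/ and /e/) fails the environment for rule 3, so it stays [b].
/e/ (between /b/ and /d/) fails the environment for rule 2, so it stays [e].
/d/ (between /e/ and /e/) is in the target of rule 3 but the environment (word-finally) is not met → [d].
/e/ (between /d/ and /b/) is in the target of rule 2 but the environment (before a nasal consonant) is not met → [e].
/b/ (between /e/ and /u/) is in the target of rule 3 but the environment (word-finally) is not met → [b].
/u/ (between /b/ and /b/): rule 2 targets it, but not before a nasal consonant → unchanged [u].
/b/ — word-final, word-finally — surfaces as [p] (rule 3).

[ɡẽmubedebup]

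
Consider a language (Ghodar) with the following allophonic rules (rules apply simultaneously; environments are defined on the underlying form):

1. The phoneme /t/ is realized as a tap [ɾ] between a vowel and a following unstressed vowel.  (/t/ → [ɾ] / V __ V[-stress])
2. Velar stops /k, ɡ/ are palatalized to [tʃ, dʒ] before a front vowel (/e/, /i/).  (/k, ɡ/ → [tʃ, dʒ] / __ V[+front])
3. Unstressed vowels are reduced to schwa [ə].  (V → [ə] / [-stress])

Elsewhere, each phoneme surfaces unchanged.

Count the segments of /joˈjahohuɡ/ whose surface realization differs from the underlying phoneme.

3

Segments that undergo a rule: /o/ → [ə] (rule 3); /o/ → [ə] (rule 3); /u/ → [ə] (rule 3).
All other segments surface unchanged.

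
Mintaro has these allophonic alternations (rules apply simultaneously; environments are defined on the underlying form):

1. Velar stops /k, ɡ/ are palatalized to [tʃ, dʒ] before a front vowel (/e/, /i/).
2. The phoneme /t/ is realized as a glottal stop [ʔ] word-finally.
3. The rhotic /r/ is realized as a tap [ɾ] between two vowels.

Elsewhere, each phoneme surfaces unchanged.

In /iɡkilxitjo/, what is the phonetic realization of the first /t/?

[t]

/t/ — between /i/ and /j/; rule 2 does not apply here → [t].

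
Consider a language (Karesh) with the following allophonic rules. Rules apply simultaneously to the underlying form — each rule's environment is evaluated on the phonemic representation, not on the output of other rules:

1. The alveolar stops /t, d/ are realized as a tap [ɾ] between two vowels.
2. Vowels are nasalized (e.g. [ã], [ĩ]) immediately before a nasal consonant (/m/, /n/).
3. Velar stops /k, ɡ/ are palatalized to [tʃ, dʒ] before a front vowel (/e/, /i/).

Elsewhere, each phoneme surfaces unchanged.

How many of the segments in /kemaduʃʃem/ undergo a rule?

4

Segments that undergo a rule: /k/ → [tʃ] (rule 3); /e/ → [ẽ] (rule 2); /d/ → [ɾ] (rule 1); /e/ → [ẽ] (rule 2).
All other segments surface unchanged.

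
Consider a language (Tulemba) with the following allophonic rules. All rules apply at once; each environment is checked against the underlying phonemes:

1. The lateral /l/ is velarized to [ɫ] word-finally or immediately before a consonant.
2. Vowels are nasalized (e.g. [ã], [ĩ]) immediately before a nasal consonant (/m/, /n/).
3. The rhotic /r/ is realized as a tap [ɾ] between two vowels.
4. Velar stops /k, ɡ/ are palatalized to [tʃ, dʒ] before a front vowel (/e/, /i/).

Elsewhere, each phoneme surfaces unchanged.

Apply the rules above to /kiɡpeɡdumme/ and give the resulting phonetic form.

/k/ (word-initial) occurs before a front vowel → [tʃ] by rule 4.
/i/ (between /k/ and /ɡ/) fails the environment for rule 2, so it stays [i].
/ɡ/ (between /i/ and /p/) fails the environment for rule 4, so it stays [ɡ].
/p/ (between /ɡ/ and /e/) is unaffected → [p].
/e/ (between /p/ and /ɡ/) is in the target of rule 2 but the environment (before a nasal consonant) is not met → [e].
/ɡ/ — between /e/ and /d/; rule 4 does not apply here → [ɡ].
/d/ — not in any rule's target class → [d].
/u/ — between /d/ and /m/, before a nasal consonant — surfaces as [ũ] (rule 2).
/m/ (between /u/ and /m/): no rule targets it → [m].
/m/ stays [m].
/e/ (word-final) is in the target of rule 2 but the environment (before a nasal consonant) is not met → [e].

[tʃiɡpeɡdũmme]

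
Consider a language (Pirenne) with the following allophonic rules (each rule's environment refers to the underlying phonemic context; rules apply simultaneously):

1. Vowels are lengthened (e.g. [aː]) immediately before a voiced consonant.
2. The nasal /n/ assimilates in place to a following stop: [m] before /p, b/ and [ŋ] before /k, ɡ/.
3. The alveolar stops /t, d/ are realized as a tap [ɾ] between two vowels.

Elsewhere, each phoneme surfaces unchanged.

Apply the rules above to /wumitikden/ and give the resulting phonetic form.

/w/ stays [w].
/u/ (between /w/ and /m/): before a voiced consonant, so rule 1 applies → [uː].
/m/ (between /u/ and /i/) is unaffected → [m].
/i/ — between /m/ and /t/; rule 1 does not apply here → [i].
/t/ (between /i/ and /i/) occurs between two vowels → [ɾ] by rule 3.
/i/ (between /t/ and /k/) fails the environment for rule 1, so it stays [i].
/k/ — not in any rule's target class → [k].
/d/ (between /k/ and /e/): rule 3 targets it, but not between two vowels → unchanged [d].
/e/ — between /d/ and /n/, before a voiced consonant — surfaces as [eː] (rule 1).
/n/ — word-final; rule 2 does not apply here → [n].

[wuːmiɾikdeːn]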